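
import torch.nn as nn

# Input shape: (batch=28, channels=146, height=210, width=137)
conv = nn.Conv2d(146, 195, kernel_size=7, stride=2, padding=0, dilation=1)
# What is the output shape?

Input shape: (28, 146, 210, 137)
Output shape: (28, 195, 102, 66)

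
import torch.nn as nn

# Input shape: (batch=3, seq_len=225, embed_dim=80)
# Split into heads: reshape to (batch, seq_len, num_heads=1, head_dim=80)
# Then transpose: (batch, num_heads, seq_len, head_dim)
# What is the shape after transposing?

Input shape: (3, 225, 80)
  -> after reshape: (3, 225, 1, 80)
Output shape: (3, 1, 225, 80)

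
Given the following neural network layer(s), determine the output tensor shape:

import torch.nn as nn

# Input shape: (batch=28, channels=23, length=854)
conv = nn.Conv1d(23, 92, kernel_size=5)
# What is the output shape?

Input shape: (28, 23, 854)
Output shape: (28, 92, 850)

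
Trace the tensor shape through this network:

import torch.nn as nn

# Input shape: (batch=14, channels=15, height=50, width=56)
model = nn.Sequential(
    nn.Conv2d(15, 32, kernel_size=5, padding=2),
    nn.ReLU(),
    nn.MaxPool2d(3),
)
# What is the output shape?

Input shape: (14, 15, 50, 56)
  -> after Conv2d: (14, 32, 50, 56)
  -> after ReLU: (14, 32, 50, 56)
Output shape: (14, 32, 16, 18)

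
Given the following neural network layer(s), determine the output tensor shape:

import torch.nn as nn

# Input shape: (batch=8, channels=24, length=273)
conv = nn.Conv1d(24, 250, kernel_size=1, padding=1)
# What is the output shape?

Input shape: (8, 24, 273)
Output shape: (8, 250, 275)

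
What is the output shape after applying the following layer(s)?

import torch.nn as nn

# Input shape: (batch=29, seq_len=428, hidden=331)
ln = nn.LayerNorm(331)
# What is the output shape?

Input shape: (29, 428, 331)
Output shape: (29, 428, 331)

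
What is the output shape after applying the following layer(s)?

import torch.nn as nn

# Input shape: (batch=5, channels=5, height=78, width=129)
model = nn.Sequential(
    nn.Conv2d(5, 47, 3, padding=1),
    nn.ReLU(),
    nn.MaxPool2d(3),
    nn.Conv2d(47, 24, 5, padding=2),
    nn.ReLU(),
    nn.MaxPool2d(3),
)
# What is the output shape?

Input shape: (5, 5, 78, 129)
  -> after first Conv2d: (5, 47, 78, 129)
  -> after first MaxPool2d: (5, 47, 26, 43)
  -> after second Conv2d: (5, 24, 26, 43)
Output shape: (5, 24, 8, 14)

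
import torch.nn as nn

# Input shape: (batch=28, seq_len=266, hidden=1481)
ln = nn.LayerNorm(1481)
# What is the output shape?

Input shape: (28, 266, 1481)
Output shape: (28, 266, 1481)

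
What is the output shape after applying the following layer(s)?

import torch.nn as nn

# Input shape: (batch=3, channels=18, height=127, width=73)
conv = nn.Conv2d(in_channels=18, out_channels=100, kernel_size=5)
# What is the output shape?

Input shape: (3, 18, 127, 73)
Output shape: (3, 100, 123, 69)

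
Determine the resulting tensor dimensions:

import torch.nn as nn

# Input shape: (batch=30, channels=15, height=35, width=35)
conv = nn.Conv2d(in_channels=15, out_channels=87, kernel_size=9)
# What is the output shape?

Input shape: (30, 15, 35, 35)
Output shape: (30, 87, 27, 27)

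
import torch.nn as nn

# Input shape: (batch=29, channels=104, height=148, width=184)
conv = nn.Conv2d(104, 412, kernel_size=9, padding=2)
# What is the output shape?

Input shape: (29, 104, 148, 184)
Output shape: (29, 412, 144, 180)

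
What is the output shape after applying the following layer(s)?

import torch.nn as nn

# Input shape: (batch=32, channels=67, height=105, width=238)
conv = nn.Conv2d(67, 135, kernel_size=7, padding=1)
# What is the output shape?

Input shape: (32, 67, 105, 238)
Output shape: (32, 135, 101, 234)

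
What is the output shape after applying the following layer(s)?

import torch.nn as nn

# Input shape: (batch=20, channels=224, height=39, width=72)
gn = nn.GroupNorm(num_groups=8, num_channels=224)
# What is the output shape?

Input shape: (20, 224, 39, 72)
Output shape: (20, 224, 39, 72)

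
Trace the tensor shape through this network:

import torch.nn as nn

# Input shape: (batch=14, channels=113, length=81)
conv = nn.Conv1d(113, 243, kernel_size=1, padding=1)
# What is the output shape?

Input shape: (14, 113, 81)
Output shape: (14, 243, 83)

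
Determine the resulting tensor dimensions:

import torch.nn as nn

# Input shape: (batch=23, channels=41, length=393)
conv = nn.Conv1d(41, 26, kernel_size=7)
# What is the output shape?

Input shape: (23, 41, 393)
Output shape: (23, 26, 387)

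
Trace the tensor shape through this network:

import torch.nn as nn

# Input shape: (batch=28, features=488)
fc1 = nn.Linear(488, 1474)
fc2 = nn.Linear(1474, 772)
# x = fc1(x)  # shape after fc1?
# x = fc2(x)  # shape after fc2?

Input shape: (28, 488)
  -> after fc1: (28, 1474)
Output shape: (28, 772)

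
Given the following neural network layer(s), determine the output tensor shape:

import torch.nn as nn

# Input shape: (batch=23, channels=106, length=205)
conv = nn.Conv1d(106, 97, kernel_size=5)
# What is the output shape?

Input shape: (23, 106, 205)
Output shape: (23, 97, 201)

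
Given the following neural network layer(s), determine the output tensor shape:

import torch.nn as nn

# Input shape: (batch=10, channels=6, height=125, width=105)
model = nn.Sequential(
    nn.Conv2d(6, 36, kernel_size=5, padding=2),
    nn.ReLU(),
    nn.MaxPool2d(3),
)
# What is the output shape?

Input shape: (10, 6, 125, 105)
  -> after Conv2d: (10, 36, 125, 105)
  -> after ReLU: (10, 36, 125, 105)
Output shape: (10, 36, 41, 35)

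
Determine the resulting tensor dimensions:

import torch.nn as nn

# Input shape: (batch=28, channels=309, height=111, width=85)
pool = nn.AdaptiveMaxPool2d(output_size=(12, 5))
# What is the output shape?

Input shape: (28, 309, 111, 85)
Output shape: (28, 309, 12, 5)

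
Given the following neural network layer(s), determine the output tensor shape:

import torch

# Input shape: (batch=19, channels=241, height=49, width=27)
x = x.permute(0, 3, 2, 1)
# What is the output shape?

Input shape: (19, 241, 49, 27)
Output shape: (19, 27, 49, 241)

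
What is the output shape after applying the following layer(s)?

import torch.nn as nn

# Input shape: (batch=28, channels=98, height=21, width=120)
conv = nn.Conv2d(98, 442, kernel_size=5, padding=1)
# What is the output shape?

Input shape: (28, 98, 21, 120)
Output shape: (28, 442, 19, 118)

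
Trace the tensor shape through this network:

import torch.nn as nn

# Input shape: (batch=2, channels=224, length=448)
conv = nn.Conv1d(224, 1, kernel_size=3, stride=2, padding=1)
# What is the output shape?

Input shape: (2, 224, 448)
Output shape: (2, 1, 224)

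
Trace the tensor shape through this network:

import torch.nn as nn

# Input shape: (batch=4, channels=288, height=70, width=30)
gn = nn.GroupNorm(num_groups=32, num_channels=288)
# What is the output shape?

Input shape: (4, 288, 70, 30)
Output shape: (4, 288, 70, 30)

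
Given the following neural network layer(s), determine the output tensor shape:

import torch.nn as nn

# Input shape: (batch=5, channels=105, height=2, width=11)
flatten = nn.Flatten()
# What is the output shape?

Input shape: (5, 105, 2, 11)
Output shape: (5, 2310)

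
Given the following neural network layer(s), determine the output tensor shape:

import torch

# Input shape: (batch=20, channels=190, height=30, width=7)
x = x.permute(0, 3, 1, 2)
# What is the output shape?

Input shape: (20, 190, 30, 7)
Output shape: (20, 7, 190, 30)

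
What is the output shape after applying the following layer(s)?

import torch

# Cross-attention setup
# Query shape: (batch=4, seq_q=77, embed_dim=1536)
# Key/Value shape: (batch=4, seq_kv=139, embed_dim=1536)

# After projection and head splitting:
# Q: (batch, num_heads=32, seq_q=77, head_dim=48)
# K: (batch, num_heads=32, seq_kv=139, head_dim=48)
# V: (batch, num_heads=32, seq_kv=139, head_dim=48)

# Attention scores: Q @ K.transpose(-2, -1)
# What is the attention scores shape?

Input shape: (4, 77, 1536)
Output shape: (4, 32, 77, 139)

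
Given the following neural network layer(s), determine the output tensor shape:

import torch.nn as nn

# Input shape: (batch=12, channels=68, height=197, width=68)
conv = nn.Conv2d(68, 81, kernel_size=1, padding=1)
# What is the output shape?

Input shape: (12, 68, 197, 68)
Output shape: (12, 81, 199, 70)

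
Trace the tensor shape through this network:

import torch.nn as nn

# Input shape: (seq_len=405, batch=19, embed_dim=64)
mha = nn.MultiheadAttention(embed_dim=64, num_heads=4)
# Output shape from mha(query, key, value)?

Input shape: (405, 19, 64)
Output shape: (405, 19, 64)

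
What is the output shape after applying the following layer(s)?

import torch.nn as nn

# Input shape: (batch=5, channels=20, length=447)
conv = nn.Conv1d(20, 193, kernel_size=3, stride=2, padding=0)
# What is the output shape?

Input shape: (5, 20, 447)
Output shape: (5, 193, 223)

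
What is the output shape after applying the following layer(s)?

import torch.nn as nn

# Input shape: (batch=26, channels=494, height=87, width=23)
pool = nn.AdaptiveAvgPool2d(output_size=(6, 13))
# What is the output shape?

Input shape: (26, 494, 87, 23)
Output shape: (26, 494, 6, 13)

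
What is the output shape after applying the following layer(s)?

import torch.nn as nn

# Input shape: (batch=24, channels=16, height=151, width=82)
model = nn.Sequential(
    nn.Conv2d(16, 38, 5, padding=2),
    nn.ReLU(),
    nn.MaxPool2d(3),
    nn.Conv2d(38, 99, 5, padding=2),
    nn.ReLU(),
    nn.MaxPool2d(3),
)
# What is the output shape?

Input shape: (24, 16, 151, 82)
  -> after first Conv2d: (24, 38, 151, 82)
  -> after first MaxPool2d: (24, 38, 50, 27)
  -> after second Conv2d: (24, 99, 50, 27)
Output shape: (24, 99, 16, 9)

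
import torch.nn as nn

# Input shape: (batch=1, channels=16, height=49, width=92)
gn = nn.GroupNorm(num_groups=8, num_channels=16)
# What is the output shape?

Input shape: (1, 16, 49, 92)
Output shape: (1, 16, 49, 92)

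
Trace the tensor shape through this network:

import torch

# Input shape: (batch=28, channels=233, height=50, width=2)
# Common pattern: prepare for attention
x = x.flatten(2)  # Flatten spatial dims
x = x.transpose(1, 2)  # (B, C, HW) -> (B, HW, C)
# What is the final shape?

Input shape: (28, 233, 50, 2)
  -> after flatten(2): (28, 233, 100)
Output shape: (28, 100, 233)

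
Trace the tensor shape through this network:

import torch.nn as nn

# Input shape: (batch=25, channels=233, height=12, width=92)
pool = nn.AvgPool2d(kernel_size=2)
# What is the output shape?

Input shape: (25, 233, 12, 92)
Output shape: (25, 233, 6, 46)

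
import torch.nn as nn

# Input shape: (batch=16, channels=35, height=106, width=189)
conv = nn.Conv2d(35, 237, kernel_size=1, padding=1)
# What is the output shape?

Input shape: (16, 35, 106, 189)
Output shape: (16, 237, 108, 191)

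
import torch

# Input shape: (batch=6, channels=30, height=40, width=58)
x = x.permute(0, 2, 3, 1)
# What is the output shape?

Input shape: (6, 30, 40, 58)
Output shape: (6, 40, 58, 30)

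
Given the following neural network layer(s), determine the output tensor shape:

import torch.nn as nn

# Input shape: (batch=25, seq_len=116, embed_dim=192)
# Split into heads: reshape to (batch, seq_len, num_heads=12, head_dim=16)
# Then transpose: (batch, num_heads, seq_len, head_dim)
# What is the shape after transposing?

Input shape: (25, 116, 192)
  -> after reshape: (25, 116, 12, 16)
Output shape: (25, 12, 116, 16)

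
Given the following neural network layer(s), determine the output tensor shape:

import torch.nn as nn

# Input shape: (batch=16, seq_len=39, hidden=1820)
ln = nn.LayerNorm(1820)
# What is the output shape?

Input shape: (16, 39, 1820)
Output shape: (16, 39, 1820)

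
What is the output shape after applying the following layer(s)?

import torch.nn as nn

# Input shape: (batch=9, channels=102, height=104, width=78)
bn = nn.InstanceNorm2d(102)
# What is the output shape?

Input shape: (9, 102, 104, 78)
Output shape: (9, 102, 104, 78)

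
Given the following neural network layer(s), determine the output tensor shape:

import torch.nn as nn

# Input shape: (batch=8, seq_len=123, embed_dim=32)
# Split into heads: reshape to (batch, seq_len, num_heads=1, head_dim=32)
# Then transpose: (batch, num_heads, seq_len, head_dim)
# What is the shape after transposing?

Input shape: (8, 123, 32)
  -> after reshape: (8, 123, 1, 32)
Output shape: (8, 1, 123, 32)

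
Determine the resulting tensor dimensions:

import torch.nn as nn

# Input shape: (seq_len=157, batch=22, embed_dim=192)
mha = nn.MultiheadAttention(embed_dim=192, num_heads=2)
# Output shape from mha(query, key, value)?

Input shape: (157, 22, 192)
Output shape: (157, 22, 192)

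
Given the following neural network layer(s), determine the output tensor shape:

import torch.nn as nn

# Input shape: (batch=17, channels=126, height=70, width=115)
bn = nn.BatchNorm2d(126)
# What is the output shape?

Input shape: (17, 126, 70, 115)
Output shape: (17, 126, 70, 115)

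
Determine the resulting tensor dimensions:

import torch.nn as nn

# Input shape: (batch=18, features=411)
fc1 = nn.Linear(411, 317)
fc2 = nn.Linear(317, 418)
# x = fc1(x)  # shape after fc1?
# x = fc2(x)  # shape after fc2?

Input shape: (18, 411)
  -> after fc1: (18, 317)
Output shape: (18, 418)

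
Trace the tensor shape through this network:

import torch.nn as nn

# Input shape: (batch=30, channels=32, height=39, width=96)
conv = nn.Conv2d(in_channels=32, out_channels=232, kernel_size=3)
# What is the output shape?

Input shape: (30, 32, 39, 96)
Output shape: (30, 232, 37, 94)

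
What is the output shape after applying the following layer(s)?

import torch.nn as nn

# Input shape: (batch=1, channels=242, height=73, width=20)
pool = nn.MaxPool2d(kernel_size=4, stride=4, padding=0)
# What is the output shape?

Input shape: (1, 242, 73, 20)
Output shape: (1, 242, 18, 5)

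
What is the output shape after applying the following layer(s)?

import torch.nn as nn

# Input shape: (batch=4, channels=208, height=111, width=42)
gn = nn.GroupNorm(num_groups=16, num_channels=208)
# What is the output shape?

Input shape: (4, 208, 111, 42)
Output shape: (4, 208, 111, 42)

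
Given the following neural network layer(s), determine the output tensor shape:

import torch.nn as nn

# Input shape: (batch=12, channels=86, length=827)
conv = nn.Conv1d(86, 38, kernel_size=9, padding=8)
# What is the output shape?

Input shape: (12, 86, 827)
Output shape: (12, 38, 835)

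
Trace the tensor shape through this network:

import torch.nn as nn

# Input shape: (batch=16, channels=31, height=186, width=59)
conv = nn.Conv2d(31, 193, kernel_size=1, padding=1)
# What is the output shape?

Input shape: (16, 31, 186, 59)
Output shape: (16, 193, 188, 61)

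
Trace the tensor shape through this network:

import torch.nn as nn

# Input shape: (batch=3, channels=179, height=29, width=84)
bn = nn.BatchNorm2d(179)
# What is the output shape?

Input shape: (3, 179, 29, 84)
Output shape: (3, 179, 29, 84)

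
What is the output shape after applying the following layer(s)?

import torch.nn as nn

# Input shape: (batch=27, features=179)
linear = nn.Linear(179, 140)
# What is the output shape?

Input shape: (27, 179)
Output shape: (27, 140)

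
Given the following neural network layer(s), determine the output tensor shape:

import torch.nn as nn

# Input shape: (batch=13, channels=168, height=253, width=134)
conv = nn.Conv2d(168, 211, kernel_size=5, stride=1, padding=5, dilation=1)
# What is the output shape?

Input shape: (13, 168, 253, 134)
Output shape: (13, 211, 259, 140)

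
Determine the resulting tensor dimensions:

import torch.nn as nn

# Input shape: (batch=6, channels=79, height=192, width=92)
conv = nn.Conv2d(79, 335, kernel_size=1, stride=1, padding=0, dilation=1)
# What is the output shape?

Input shape: (6, 79, 192, 92)
Output shape: (6, 335, 192, 92)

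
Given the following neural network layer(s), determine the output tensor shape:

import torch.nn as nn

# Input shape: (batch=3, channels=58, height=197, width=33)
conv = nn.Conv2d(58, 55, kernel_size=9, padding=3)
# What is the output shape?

Input shape: (3, 58, 197, 33)
Output shape: (3, 55, 195, 31)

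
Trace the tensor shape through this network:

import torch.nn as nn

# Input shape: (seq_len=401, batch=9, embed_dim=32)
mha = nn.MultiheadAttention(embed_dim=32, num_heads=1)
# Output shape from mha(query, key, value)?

Input shape: (401, 9, 32)
Output shape: (401, 9, 32)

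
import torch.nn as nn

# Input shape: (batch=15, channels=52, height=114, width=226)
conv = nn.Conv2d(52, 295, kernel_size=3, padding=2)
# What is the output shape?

Input shape: (15, 52, 114, 226)
Output shape: (15, 295, 116, 228)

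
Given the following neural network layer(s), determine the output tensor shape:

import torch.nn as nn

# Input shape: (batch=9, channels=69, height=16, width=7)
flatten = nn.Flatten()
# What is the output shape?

Input shape: (9, 69, 16, 7)
Output shape: (9, 7728)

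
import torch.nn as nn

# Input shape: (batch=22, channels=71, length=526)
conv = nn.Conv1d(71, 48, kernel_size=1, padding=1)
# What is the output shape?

Input shape: (22, 71, 526)
Output shape: (22, 48, 528)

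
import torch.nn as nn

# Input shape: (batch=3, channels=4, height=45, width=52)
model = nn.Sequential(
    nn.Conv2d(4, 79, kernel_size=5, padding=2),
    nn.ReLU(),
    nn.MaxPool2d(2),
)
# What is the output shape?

Input shape: (3, 4, 45, 52)
  -> after Conv2d: (3, 79, 45, 52)
  -> after ReLU: (3, 79, 45, 52)
Output shape: (3, 79, 22, 26)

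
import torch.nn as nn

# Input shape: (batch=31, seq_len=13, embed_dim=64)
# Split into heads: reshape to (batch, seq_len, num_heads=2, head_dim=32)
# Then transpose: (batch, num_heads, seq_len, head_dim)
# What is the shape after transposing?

Input shape: (31, 13, 64)
  -> after reshape: (31, 13, 2, 32)
Output shape: (31, 2, 13, 32)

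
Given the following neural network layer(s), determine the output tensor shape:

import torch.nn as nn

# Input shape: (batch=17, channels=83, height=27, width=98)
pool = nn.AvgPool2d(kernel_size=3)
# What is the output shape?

Input shape: (17, 83, 27, 98)
Output shape: (17, 83, 9, 32)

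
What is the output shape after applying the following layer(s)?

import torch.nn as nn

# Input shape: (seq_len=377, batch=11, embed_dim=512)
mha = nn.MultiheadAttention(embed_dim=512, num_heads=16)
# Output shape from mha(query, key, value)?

Input shape: (377, 11, 512)
Output shape: (377, 11, 512)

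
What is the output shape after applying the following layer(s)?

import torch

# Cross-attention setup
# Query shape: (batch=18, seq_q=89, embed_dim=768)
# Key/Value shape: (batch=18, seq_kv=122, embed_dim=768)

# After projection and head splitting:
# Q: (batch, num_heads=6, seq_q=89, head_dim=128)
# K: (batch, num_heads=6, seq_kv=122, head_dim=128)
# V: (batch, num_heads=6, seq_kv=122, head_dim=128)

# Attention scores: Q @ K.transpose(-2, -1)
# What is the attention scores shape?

Input shape: (18, 89, 768)
Output shape: (18, 6, 89, 122)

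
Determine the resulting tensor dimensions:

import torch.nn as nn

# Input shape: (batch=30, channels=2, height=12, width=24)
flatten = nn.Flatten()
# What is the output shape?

Input shape: (30, 2, 12, 24)
Output shape: (30, 576)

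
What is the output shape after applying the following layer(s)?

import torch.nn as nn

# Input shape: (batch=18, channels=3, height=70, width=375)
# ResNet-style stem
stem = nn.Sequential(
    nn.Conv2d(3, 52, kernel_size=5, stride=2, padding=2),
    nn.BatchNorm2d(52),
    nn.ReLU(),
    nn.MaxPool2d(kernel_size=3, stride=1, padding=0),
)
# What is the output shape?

Input shape: (18, 3, 70, 375)
  -> after Conv2d 5x5 stride=2: (18, 52, 35, 188)
Output shape: (18, 52, 33, 186)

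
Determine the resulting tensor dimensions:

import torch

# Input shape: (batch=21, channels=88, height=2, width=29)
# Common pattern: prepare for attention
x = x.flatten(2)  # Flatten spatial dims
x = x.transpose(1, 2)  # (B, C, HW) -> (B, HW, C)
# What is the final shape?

Input shape: (21, 88, 2, 29)
  -> after flatten(2): (21, 88, 58)
Output shape: (21, 58, 88)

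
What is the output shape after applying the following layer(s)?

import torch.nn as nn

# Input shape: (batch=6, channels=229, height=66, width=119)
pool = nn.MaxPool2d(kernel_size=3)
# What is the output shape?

Input shape: (6, 229, 66, 119)
Output shape: (6, 229, 22, 39)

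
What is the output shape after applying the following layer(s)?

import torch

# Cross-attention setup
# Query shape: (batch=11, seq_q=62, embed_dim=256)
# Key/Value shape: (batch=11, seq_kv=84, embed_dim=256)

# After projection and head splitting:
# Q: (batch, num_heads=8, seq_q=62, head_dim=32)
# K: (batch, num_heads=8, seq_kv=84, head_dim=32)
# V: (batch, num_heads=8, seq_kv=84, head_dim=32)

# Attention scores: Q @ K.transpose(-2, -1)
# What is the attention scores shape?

Input shape: (11, 62, 256)
Output shape: (11, 8, 62, 84)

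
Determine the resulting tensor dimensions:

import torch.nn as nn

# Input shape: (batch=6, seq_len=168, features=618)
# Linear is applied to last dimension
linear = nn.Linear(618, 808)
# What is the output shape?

Input shape: (6, 168, 618)
Output shape: (6, 168, 808)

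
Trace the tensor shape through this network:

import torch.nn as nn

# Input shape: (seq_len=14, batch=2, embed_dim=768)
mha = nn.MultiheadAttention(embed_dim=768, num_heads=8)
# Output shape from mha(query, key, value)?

Input shape: (14, 2, 768)
Output shape: (14, 2, 768)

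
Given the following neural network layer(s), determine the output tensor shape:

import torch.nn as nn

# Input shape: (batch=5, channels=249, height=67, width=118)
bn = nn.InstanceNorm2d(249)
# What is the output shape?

Input shape: (5, 249, 67, 118)
Output shape: (5, 249, 67, 118)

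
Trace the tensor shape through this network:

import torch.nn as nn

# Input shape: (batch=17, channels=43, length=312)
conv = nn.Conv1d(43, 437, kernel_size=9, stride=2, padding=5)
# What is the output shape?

Input shape: (17, 43, 312)
Output shape: (17, 437, 157)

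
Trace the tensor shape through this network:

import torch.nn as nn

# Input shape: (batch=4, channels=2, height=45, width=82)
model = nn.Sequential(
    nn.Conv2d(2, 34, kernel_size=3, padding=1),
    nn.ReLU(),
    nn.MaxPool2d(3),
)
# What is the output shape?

Input shape: (4, 2, 45, 82)
  -> after Conv2d: (4, 34, 45, 82)
  -> after ReLU: (4, 34, 45, 82)
Output shape: (4, 34, 15, 27)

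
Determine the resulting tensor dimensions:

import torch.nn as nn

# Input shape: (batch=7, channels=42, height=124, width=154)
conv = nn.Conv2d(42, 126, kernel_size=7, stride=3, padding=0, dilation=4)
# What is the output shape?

Input shape: (7, 42, 124, 154)
Output shape: (7, 126, 34, 44)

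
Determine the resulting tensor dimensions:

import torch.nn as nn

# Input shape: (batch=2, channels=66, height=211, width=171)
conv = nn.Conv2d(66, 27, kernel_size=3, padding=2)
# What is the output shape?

Input shape: (2, 66, 211, 171)
Output shape: (2, 27, 213, 173)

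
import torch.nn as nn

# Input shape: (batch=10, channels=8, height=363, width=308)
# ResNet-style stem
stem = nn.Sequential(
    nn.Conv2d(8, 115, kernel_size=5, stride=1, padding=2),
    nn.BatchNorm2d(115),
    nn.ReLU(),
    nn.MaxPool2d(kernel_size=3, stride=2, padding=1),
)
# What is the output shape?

Input shape: (10, 8, 363, 308)
  -> after Conv2d 5x5 stride=1: (10, 115, 363, 308)
Output shape: (10, 115, 182, 154)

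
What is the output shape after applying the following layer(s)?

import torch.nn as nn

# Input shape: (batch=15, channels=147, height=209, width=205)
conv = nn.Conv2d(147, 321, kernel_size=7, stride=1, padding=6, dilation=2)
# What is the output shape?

Input shape: (15, 147, 209, 205)
Output shape: (15, 321, 209, 205)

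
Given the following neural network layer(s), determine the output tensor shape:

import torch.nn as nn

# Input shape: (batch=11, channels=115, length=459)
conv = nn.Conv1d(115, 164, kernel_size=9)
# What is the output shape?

Input shape: (11, 115, 459)
Output shape: (11, 164, 451)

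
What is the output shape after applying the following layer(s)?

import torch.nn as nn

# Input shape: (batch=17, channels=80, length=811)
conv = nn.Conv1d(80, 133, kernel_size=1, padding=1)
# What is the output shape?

Input shape: (17, 80, 811)
Output shape: (17, 133, 813)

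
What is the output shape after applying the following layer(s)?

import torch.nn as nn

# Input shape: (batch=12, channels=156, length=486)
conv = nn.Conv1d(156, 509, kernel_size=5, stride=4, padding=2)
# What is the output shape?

Input shape: (12, 156, 486)
Output shape: (12, 509, 122)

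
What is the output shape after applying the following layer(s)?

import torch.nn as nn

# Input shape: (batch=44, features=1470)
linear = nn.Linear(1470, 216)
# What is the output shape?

Input shape: (44, 1470)
Output shape: (44, 216)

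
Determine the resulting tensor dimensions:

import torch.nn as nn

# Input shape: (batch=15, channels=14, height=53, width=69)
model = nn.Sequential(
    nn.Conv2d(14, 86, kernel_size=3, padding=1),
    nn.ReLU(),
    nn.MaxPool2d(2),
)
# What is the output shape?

Input shape: (15, 14, 53, 69)
  -> after Conv2d: (15, 86, 53, 69)
  -> after ReLU: (15, 86, 53, 69)
Output shape: (15, 86, 26, 34)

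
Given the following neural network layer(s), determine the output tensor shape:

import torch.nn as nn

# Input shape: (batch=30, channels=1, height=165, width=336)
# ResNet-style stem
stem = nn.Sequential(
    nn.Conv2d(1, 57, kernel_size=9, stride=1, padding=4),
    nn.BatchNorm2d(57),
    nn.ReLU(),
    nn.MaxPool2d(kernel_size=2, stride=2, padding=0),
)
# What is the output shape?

Input shape: (30, 1, 165, 336)
  -> after Conv2d 9x9 stride=1: (30, 57, 165, 336)
Output shape: (30, 57, 82, 168)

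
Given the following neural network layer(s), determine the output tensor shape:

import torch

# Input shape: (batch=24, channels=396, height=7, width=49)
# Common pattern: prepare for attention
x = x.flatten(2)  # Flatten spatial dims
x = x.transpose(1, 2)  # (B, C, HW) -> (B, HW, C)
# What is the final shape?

Input shape: (24, 396, 7, 49)
  -> after flatten(2): (24, 396, 343)
Output shape: (24, 343, 396)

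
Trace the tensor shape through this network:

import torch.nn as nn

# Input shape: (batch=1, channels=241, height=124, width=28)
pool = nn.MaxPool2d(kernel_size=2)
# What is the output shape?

Input shape: (1, 241, 124, 28)
Output shape: (1, 241, 62, 14)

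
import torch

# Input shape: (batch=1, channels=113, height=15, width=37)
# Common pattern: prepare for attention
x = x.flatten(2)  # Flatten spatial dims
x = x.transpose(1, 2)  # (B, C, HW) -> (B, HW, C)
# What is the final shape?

Input shape: (1, 113, 15, 37)
  -> after flatten(2): (1, 113, 555)
Output shape: (1, 555, 113)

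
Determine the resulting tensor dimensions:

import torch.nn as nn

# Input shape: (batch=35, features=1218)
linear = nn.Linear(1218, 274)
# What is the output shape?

Input shape: (35, 1218)
Output shape: (35, 274)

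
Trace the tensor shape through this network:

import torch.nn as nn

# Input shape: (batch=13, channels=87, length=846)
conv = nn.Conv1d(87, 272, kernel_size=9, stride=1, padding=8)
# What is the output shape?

Input shape: (13, 87, 846)
Output shape: (13, 272, 854)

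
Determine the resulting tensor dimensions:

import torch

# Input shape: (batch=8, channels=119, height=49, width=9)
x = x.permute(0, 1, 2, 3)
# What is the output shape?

Input shape: (8, 119, 49, 9)
Output shape: (8, 119, 49, 9)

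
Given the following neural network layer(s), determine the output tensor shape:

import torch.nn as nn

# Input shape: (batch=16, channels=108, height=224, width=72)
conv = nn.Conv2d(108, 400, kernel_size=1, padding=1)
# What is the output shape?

Input shape: (16, 108, 224, 72)
Output shape: (16, 400, 226, 74)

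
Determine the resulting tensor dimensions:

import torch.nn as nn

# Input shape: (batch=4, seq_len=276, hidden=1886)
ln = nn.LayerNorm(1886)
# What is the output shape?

Input shape: (4, 276, 1886)
Output shape: (4, 276, 1886)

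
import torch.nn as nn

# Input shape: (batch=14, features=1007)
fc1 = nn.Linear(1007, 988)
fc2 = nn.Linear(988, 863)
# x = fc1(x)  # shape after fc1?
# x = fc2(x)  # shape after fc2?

Input shape: (14, 1007)
  -> after fc1: (14, 988)
Output shape: (14, 863)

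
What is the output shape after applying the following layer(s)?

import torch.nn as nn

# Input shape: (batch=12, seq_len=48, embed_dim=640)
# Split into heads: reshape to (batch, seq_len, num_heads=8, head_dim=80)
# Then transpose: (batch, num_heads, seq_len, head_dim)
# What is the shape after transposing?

Input shape: (12, 48, 640)
  -> after reshape: (12, 48, 8, 80)
Output shape: (12, 8, 48, 80)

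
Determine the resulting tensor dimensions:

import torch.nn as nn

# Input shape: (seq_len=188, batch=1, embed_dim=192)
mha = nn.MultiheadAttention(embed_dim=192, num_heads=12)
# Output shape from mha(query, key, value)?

Input shape: (188, 1, 192)
Output shape: (188, 1, 192)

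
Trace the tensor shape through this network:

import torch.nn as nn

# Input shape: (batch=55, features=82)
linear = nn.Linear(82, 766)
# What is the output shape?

Input shape: (55, 82)
Output shape: (55, 766)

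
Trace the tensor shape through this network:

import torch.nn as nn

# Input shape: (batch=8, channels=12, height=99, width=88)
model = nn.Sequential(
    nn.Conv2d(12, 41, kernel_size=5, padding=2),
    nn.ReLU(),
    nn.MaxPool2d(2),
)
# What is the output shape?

Input shape: (8, 12, 99, 88)
  -> after Conv2d: (8, 41, 99, 88)
  -> after ReLU: (8, 41, 99, 88)
Output shape: (8, 41, 49, 44)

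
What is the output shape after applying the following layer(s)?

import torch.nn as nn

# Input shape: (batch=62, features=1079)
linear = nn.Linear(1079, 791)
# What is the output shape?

Input shape: (62, 1079)
Output shape: (62, 791)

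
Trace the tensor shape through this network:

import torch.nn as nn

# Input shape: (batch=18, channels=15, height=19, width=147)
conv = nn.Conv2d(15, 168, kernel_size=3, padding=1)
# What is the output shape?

Input shape: (18, 15, 19, 147)
Output shape: (18, 168, 19, 147)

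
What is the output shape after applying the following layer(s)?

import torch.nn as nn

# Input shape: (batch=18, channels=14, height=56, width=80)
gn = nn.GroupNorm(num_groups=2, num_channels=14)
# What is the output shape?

Input shape: (18, 14, 56, 80)
Output shape: (18, 14, 56, 80)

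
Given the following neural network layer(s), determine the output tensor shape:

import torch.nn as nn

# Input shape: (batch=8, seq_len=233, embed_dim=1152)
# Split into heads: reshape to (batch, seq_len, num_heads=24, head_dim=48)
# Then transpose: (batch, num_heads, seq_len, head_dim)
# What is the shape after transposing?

Input shape: (8, 233, 1152)
  -> after reshape: (8, 233, 24, 48)
Output shape: (8, 24, 233, 48)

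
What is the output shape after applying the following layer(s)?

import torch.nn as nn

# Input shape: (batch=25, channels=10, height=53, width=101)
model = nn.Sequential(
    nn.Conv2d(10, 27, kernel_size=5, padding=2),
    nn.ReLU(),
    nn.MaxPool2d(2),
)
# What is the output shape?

Input shape: (25, 10, 53, 101)
  -> after Conv2d: (25, 27, 53, 101)
  -> after ReLU: (25, 27, 53, 101)
Output shape: (25, 27, 26, 50)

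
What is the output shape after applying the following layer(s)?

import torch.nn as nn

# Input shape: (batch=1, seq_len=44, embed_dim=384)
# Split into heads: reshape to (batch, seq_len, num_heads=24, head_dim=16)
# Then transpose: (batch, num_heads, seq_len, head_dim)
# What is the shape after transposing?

Input shape: (1, 44, 384)
  -> after reshape: (1, 44, 24, 16)
Output shape: (1, 24, 44, 16)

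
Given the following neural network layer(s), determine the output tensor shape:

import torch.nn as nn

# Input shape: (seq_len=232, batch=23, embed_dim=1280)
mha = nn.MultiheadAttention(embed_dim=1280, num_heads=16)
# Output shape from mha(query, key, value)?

Input shape: (232, 23, 1280)
Output shape: (232, 23, 1280)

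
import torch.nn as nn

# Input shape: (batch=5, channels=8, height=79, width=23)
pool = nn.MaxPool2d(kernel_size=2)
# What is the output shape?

Input shape: (5, 8, 79, 23)
Output shape: (5, 8, 39, 11)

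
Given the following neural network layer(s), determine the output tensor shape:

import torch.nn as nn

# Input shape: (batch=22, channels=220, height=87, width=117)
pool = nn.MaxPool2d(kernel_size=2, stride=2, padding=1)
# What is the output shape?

Input shape: (22, 220, 87, 117)
Output shape: (22, 220, 44, 59)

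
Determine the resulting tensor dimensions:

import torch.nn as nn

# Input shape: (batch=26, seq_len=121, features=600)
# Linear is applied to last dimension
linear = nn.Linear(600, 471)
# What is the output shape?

Input shape: (26, 121, 600)
Output shape: (26, 121, 471)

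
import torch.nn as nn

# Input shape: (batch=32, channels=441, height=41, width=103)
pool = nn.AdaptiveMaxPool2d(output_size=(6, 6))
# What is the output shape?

Input shape: (32, 441, 41, 103)
Output shape: (32, 441, 6, 6)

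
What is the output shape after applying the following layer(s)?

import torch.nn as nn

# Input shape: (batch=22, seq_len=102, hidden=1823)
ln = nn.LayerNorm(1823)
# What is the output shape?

Input shape: (22, 102, 1823)
Output shape: (22, 102, 1823)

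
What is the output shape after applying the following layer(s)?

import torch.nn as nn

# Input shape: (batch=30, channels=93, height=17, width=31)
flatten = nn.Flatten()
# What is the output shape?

Input shape: (30, 93, 17, 31)
Output shape: (30, 49011)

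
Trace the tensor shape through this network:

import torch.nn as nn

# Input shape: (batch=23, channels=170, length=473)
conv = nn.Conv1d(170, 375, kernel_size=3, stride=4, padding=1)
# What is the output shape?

Input shape: (23, 170, 473)
Output shape: (23, 375, 119)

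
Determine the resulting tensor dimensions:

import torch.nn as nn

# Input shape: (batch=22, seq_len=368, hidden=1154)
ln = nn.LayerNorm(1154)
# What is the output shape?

Input shape: (22, 368, 1154)
Output shape: (22, 368, 1154)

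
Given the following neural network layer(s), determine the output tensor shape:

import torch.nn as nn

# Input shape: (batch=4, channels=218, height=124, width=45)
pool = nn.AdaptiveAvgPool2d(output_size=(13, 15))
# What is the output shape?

Input shape: (4, 218, 124, 45)
Output shape: (4, 218, 13, 15)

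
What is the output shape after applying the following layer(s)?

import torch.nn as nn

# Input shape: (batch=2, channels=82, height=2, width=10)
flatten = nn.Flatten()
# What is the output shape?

Input shape: (2, 82, 2, 10)
Output shape: (2, 1640)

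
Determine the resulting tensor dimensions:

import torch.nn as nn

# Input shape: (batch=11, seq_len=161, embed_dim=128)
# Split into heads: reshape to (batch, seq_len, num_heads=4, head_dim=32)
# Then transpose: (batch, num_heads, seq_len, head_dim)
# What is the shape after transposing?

Input shape: (11, 161, 128)
  -> after reshape: (11, 161, 4, 32)
Output shape: (11, 4, 161, 32)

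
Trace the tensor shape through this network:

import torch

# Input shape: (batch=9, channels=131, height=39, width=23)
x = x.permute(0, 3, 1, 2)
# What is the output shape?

Input shape: (9, 131, 39, 23)
Output shape: (9, 23, 131, 39)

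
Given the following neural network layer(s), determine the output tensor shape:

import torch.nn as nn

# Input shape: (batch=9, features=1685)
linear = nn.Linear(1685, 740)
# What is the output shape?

Input shape: (9, 1685)
Output shape: (9, 740)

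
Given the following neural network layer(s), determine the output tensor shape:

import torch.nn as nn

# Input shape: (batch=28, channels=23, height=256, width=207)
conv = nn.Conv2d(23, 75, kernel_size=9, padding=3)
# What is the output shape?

Input shape: (28, 23, 256, 207)
Output shape: (28, 75, 254, 205)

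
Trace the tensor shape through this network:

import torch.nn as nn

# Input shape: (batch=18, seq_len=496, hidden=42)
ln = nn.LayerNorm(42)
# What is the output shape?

Input shape: (18, 496, 42)
Output shape: (18, 496, 42)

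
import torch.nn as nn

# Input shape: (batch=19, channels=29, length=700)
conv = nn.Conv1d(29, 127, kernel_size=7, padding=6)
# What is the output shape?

Input shape: (19, 29, 700)
Output shape: (19, 127, 706)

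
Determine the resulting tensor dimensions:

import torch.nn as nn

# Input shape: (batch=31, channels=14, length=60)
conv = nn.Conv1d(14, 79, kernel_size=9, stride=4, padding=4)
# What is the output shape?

Input shape: (31, 14, 60)
Output shape: (31, 79, 15)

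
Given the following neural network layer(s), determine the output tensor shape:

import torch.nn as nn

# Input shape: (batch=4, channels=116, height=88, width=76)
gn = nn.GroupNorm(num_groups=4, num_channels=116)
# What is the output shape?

Input shape: (4, 116, 88, 76)
Output shape: (4, 116, 88, 76)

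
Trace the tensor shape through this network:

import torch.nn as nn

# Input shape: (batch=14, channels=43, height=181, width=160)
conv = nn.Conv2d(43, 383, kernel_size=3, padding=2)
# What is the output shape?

Input shape: (14, 43, 181, 160)
Output shape: (14, 383, 183, 162)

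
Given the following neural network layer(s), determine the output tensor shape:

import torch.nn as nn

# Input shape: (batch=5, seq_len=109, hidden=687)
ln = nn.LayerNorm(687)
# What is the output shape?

Input shape: (5, 109, 687)
Output shape: (5, 109, 687)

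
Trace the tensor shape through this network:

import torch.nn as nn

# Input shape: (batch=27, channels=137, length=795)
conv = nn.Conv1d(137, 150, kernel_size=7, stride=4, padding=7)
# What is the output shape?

Input shape: (27, 137, 795)
Output shape: (27, 150, 201)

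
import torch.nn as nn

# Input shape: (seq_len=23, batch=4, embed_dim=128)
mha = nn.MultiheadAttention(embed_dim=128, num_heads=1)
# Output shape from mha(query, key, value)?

Input shape: (23, 4, 128)
Output shape: (23, 4, 128)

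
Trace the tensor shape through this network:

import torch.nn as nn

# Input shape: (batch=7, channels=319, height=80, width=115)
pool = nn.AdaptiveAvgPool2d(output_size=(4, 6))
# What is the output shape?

Input shape: (7, 319, 80, 115)
Output shape: (7, 319, 4, 6)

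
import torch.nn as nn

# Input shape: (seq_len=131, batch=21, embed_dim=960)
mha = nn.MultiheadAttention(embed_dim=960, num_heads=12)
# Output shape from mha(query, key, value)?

Input shape: (131, 21, 960)
Output shape: (131, 21, 960)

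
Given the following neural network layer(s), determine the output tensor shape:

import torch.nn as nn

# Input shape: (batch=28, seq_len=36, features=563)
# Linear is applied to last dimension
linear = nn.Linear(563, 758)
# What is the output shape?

Input shape: (28, 36, 563)
Output shape: (28, 36, 758)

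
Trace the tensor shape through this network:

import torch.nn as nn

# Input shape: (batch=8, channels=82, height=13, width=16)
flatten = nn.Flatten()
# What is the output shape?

Input shape: (8, 82, 13, 16)
Output shape: (8, 17056)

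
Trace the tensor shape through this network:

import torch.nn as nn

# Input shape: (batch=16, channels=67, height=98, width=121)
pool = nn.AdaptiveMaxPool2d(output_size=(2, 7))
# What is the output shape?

Input shape: (16, 67, 98, 121)
Output shape: (16, 67, 2, 7)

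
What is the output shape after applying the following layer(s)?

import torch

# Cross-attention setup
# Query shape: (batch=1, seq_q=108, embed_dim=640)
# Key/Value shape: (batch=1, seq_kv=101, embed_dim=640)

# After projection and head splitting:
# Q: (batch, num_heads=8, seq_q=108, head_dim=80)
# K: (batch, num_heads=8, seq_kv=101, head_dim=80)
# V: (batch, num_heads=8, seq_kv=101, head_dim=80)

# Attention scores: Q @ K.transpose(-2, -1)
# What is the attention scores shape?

Input shape: (1, 108, 640)
Output shape: (1, 8, 108, 101)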